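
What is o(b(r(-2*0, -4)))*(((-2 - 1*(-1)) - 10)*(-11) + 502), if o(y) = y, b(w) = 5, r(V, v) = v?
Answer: 3115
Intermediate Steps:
o(b(r(-2*0, -4)))*(((-2 - 1*(-1)) - 10)*(-11) + 502) = 5*(((-2 - 1*(-1)) - 10)*(-11) + 502) = 5*(((-2 + 1) - 10)*(-11) + 502) = 5*((-1 - 10)*(-11) + 502) = 5*(-11*(-11) + 502) = 5*(121 + 502) = 5*623 = 3115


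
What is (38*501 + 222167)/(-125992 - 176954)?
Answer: -241205/302946 ≈ -0.79620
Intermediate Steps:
(38*501 + 222167)/(-125992 - 176954) = (19038 + 222167)/(-302946) = 241205*(-1/302946) = -241205/302946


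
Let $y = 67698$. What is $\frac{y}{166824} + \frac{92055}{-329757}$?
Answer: $\frac{129016779}{1018729292} \approx 0.12664$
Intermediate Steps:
$\frac{y}{166824} + \frac{92055}{-329757} = \frac{67698}{166824} + \frac{92055}{-329757} = 67698 \cdot \frac{1}{166824} + 92055 \left(- \frac{1}{329757}\right) = \frac{3761}{9268} - \frac{30685}{109919} = \frac{129016779}{1018729292}$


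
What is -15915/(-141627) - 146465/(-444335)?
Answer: 1854332672/4195322203 ≈ 0.44200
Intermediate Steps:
-15915/(-141627) - 146465/(-444335) = -15915*(-1/141627) - 146465*(-1/444335) = 5305/47209 + 29293/88867 = 1854332672/4195322203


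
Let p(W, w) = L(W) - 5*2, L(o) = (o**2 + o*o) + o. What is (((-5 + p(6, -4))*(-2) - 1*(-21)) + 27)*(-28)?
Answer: 2184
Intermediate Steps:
L(o) = o + 2*o**2 (L(o) = (o**2 + o**2) + o = 2*o**2 + o = o + 2*o**2)
p(W, w) = -10 + W*(1 + 2*W) (p(W, w) = W*(1 + 2*W) - 5*2 = W*(1 + 2*W) - 10 = -10 + W*(1 + 2*W))
(((-5 + p(6, -4))*(-2) - 1*(-21)) + 27)*(-28) = (((-5 + (-10 + 6*(1 + 2*6)))*(-2) - 1*(-21)) + 27)*(-28) = (((-5 + (-10 + 6*(1 + 12)))*(-2) + 21) + 27)*(-28) = (((-5 + (-10 + 6*13))*(-2) + 21) + 27)*(-28) = (((-5 + (-10 + 78))*(-2) + 21) + 27)*(-28) = (((-5 + 68)*(-2) + 21) + 27)*(-28) = ((63*(-2) + 21) + 27)*(-28) = ((-126 + 21) + 27)*(-28) = (-105 + 27)*(-28) = -78*(-28) = 2184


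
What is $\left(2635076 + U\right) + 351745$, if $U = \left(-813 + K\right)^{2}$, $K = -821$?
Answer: $5656777$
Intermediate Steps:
$U = 2669956$ ($U = \left(-813 - 821\right)^{2} = \left(-1634\right)^{2} = 2669956$)
$\left(2635076 + U\right) + 351745 = \left(2635076 + 2669956\right) + 351745 = 5305032 + 351745 = 5656777$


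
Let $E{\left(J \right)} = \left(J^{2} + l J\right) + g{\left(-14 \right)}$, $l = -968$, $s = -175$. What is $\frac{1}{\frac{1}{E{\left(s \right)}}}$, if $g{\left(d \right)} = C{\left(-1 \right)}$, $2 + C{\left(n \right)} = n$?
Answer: $200022$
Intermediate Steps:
$C{\left(n \right)} = -2 + n$
$g{\left(d \right)} = -3$ ($g{\left(d \right)} = -2 - 1 = -3$)
$E{\left(J \right)} = -3 + J^{2} - 968 J$ ($E{\left(J \right)} = \left(J^{2} - 968 J\right) - 3 = -3 + J^{2} - 968 J$)
$\frac{1}{\frac{1}{E{\left(s \right)}}} = \frac{1}{\frac{1}{-3 + \left(-175\right)^{2} - -169400}} = \frac{1}{\frac{1}{-3 + 30625 + 169400}} = \frac{1}{\frac{1}{200022}} = 200022$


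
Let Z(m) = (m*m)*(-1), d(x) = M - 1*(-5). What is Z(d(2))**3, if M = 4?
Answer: -531441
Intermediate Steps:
d(x) = 9 (d(x) = 4 - 1*(-5) = 4 + 5 = 9)
Z(m) = -m**2 (Z(m) = m**2*(-1) = -m**2)
Z(d(2))**3 = (-1*9**2)**3 = (-1*81)**3 = (-81)**3 = -531441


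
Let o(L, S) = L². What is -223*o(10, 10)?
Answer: -22300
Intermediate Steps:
-223*o(10, 10) = -223*10² = -223*100 = -22300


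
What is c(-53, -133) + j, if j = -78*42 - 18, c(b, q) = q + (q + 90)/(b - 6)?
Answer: -202150/59 ≈ -3426.3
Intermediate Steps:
c(b, q) = q + (90 + q)/(-6 + b)
j = -3294 (j = -3276 - 18 = -3294)
c(-53, -133) + j = (90 - 5*(-133) - 53*(-133))/(-6 - 53) - 3294 = (90 + 665 + 7049)/(-59) - 3294 = -1/59*7804 - 3294 = -7804/59 - 3294 = -202150/59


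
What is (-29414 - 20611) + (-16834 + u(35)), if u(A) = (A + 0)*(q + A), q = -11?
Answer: -66019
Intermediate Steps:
u(A) = A*(-11 + A) (u(A) = (A + 0)*(-11 + A) = A*(-11 + A))
(-29414 - 20611) + (-16834 + u(35)) = (-29414 - 20611) + (-16834 + 35*(-11 + 35)) = -50025 + (-16834 + 35*24) = -50025 + (-16834 + 840) = -50025 - 15994 = -66019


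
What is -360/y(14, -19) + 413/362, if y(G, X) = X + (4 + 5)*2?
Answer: 130733/362 ≈ 361.14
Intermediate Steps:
y(G, X) = 18 + X (y(G, X) = X + 9*2 = X + 18 = 18 + X)
-360/y(14, -19) + 413/362 = -360/(18 - 19) + 413/362 = -360/(-1) + 413*(1/362) = -360*(-1) + 413/362 = 360 + 413/362 = 130733/362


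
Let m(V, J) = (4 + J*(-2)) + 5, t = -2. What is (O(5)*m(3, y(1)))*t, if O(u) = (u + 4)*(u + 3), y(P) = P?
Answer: -1008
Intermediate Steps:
m(V, J) = 9 - 2*J (m(V, J) = (4 - 2*J) + 5 = 9 - 2*J)
O(u) = (3 + u)*(4 + u) (O(u) = (4 + u)*(3 + u) = (3 + u)*(4 + u))
(O(5)*m(3, y(1)))*t = ((12 + 5² + 7*5)*(9 - 2*1))*(-2) = ((12 + 25 + 35)*(9 - 2))*(-2) = (72*7)*(-2) = 504*(-2) = -1008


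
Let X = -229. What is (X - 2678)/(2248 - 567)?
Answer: -2907/1681 ≈ -1.7293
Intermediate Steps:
(X - 2678)/(2248 - 567) = (-229 - 2678)/(2248 - 567) = -2907/1681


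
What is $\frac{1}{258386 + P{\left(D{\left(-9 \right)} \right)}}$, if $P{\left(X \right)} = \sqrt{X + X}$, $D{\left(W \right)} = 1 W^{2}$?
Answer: $\frac{129193}{33381662417} - \frac{9 \sqrt{2}}{66763324834} \approx 3.87 \cdot 10^{-6}$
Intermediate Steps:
$D{\left(W \right)} = W^{2}$
$P{\left(X \right)} = \sqrt{2} \sqrt{X}$ ($P{\left(X \right)} = \sqrt{2 X} = \sqrt{2} \sqrt{X}$)
$\frac{1}{258386 + P{\left(D{\left(-9 \right)} \right)}} = \frac{1}{258386 + \sqrt{2} \sqrt{\left(-9\right)^{2}}} = \frac{1}{258386 + \sqrt{2} \sqrt{81}} = \frac{1}{258386 + \sqrt{2} \cdot 9} = \frac{1}{258386 + 9 \sqrt{2}}$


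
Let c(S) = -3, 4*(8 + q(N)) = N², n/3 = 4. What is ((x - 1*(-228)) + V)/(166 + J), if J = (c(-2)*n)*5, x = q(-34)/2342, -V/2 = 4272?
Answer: 19475791/32788 ≈ 593.99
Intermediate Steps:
n = 12 (n = 3*4 = 12)
V = -8544 (V = -2*4272 = -8544)
q(N) = -8 + N²/4
x = 281/2342 (x = (-8 + (¼)*(-34)²)/2342 = (-8 + (¼)*1156)*(1/2342) = (-8 + 289)*(1/2342) = 281*(1/2342) = 281/2342 ≈ 0.11998)
J = -180 (J = -3*12*5 = -36*5 = -180)
((x - 1*(-228)) + V)/(166 + J) = ((281/2342 - 1*(-228)) - 8544)/(166 - 180) = ((281/2342 + 228) - 8544)/(-14) = (534257/2342 - 8544)*(-1/14) = -19475791/2342*(-1/14) = 19475791/32788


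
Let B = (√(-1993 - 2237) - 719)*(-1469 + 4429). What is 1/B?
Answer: -719/1542725360 - 3*I*√470/1542725360 ≈ -4.6606e-7 - 4.2158e-8*I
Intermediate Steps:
B = -2128240 + 8880*I*√470 (B = (√(-4230) - 719)*2960 = (3*I*√470 - 719)*2960 = (-719 + 3*I*√470)*2960 = -2128240 + 8880*I*√470 ≈ -2.1282e+6 + 1.9251e+5*I)
1/B = 1/(-2128240 + 8880*I*√470)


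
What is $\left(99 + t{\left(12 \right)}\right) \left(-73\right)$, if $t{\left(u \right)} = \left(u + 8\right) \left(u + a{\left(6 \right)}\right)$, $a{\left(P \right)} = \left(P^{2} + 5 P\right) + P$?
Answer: $-129867$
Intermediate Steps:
$a{\left(P \right)} = P^{2} + 6 P$
$t{\left(u \right)} = \left(8 + u\right) \left(72 + u\right)$ ($t{\left(u \right)} = \left(u + 8\right) \left(u + 6 \left(6 + 6\right)\right) = \left(8 + u\right) \left(u + 6 \cdot 12\right) = \left(8 + u\right) \left(u + 72\right) = \left(8 + u\right) \left(72 + u\right)$)
$\left(99 + t{\left(12 \right)}\right) \left(-73\right) = \left(99 + \left(576 + 12^{2} + 80 \cdot 12\right)\right) \left(-73\right) = \left(99 + \left(576 + 144 + 960\right)\right) \left(-73\right) = \left(99 + 1680\right) \left(-73\right) = 1779 \left(-73\right) = -129867$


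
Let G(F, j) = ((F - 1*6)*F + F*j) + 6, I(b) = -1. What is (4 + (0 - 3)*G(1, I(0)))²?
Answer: 16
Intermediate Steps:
G(F, j) = 6 + F*j + F*(-6 + F) (G(F, j) = ((F - 6)*F + F*j) + 6 = ((-6 + F)*F + F*j) + 6 = (F*(-6 + F) + F*j) + 6 = (F*j + F*(-6 + F)) + 6 = 6 + F*j + F*(-6 + F))
(4 + (0 - 3)*G(1, I(0)))² = (4 + (0 - 3)*(6 + 1² - 6*1 + 1*(-1)))² = (4 - 3*(6 + 1 - 6 - 1))² = (4 - 3*0)² = (4 + 0)² = 4² = 16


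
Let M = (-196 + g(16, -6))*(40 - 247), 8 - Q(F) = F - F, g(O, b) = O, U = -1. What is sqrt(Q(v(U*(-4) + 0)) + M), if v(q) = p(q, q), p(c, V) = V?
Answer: 22*sqrt(77) ≈ 193.05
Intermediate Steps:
v(q) = q
Q(F) = 8 (Q(F) = 8 - (F - F) = 8 - 1*0 = 8 + 0 = 8)
M = 37260 (M = (-196 + 16)*(40 - 247) = -180*(-207) = 37260)
sqrt(Q(v(U*(-4) + 0)) + M) = sqrt(8 + 37260) = sqrt(37268) = 22*sqrt(77)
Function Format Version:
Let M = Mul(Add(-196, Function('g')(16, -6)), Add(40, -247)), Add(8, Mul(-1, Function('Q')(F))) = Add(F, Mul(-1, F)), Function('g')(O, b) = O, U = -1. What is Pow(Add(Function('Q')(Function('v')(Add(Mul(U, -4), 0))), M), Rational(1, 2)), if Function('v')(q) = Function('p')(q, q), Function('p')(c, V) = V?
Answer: Mul(22, Pow(77, Rational(1, 2))) ≈ 193.05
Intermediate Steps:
Function('v')(q) = q
Function('Q')(F) = 8 (Function('Q')(F) = Add(8, Mul(-1, Add(F, Mul(-1, F)))) = Add(8, Mul(-1, 0)) = Add(8, 0) = 8)
M = 37260 (M = Mul(Add(-196, 16), Add(40, -247)) = Mul(-180, -207) = 37260)
Pow(Add(Function('Q')(Function('v')(Add(Mul(U, -4), 0))), M), Rational(1, 2)) = Pow(Add(8, 37260), Rational(1, 2)) = Pow(37268, Rational(1, 2)) = Mul(22, Pow(77, Rational(1, 2)))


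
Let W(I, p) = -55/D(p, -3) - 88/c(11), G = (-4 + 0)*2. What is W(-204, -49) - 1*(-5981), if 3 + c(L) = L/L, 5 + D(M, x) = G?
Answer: 78380/13 ≈ 6029.2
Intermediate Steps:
G = -8 (G = -4*2 = -8)
D(M, x) = -13 (D(M, x) = -5 - 8 = -13)
c(L) = -2 (c(L) = -3 + L/L = -3 + 1 = -2)
W(I, p) = 627/13 (W(I, p) = -55/(-13) - 88/(-2) = -55*(-1/13) - 88*(-½) = 55/13 + 44 = 627/13)
W(-204, -49) - 1*(-5981) = 627/13 - 1*(-5981) = 627/13 + 5981 = 78380/13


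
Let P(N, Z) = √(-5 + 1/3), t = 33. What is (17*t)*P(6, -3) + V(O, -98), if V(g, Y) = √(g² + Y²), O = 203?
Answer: 7*√1037 + 187*I*√42 ≈ 225.42 + 1211.9*I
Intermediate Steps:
P(N, Z) = I*√42/3 (P(N, Z) = √(-5 + ⅓) = √(-14/3) = I*√42/3)
V(g, Y) = √(Y² + g²)
(17*t)*P(6, -3) + V(O, -98) = (17*33)*(I*√42/3) + √((-98)² + 203²) = 561*(I*√42/3) + √(9604 + 41209) = 187*I*√42 + √50813 = 187*I*√42 + 7*√1037 = 7*√1037 + 187*I*√42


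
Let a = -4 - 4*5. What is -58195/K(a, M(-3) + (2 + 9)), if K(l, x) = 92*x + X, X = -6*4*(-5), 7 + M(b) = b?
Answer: -58195/212 ≈ -274.50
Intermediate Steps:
M(b) = -7 + b
X = 120 (X = -24*(-5) = 120)
a = -24 (a = -4 - 20 = -24)
K(l, x) = 120 + 92*x (K(l, x) = 92*x + 120 = 120 + 92*x)
-58195/K(a, M(-3) + (2 + 9)) = -58195/(120 + 92*((-7 - 3) + (2 + 9))) = -58195/(120 + 92*(-10 + 11)) = -58195/(120 + 92*1) = -58195/(120 + 92) = -58195/212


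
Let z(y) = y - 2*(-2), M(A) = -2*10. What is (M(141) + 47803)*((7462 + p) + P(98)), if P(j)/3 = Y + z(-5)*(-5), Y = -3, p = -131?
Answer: 350583871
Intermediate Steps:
M(A) = -20
z(y) = 4 + y (z(y) = y + 4 = 4 + y)
P(j) = 6 (P(j) = 3*(-3 + (4 - 5)*(-5)) = 3*(-3 - 1*(-5)) = 3*(-3 + 5) = 3*2 = 6)
(M(141) + 47803)*((7462 + p) + P(98)) = (-20 + 47803)*((7462 - 131) + 6) = 47783*(7331 + 6) = 47783*7337 = 350583871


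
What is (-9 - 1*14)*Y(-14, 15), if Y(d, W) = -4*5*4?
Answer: 1840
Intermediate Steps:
Y(d, W) = -80 (Y(d, W) = -20*4 = -80)
(-9 - 1*14)*Y(-14, 15) = (-9 - 1*14)*(-80) = (-9 - 14)*(-80) = -23*(-80) = 1840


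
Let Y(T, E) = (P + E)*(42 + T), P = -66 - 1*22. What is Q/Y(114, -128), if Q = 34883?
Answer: -34883/33696 ≈ -1.0352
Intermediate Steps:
P = -88 (P = -66 - 22 = -88)
Y(T, E) = (-88 + E)*(42 + T)
Q/Y(114, -128) = 34883/(-3696 - 88*114 + 42*(-128) - 128*114) = 34883/(-3696 - 10032 - 5376 - 14592) = 34883/(-33696) = 34883*(-1/33696) = -34883/33696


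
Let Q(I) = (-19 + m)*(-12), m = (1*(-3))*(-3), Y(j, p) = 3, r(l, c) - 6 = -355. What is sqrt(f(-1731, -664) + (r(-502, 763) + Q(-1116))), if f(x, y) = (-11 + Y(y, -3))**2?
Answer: I*sqrt(165) ≈ 12.845*I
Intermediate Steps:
r(l, c) = -349 (r(l, c) = 6 - 355 = -349)
m = 9 (m = -3*(-3) = 9)
f(x, y) = 64 (f(x, y) = (-11 + 3)**2 = (-8)**2 = 64)
Q(I) = 120 (Q(I) = (-19 + 9)*(-12) = -10*(-12) = 120)
sqrt(f(-1731, -664) + (r(-502, 763) + Q(-1116))) = sqrt(64 + (-349 + 120)) = sqrt(64 - 229) = sqrt(-165) = I*sqrt(165)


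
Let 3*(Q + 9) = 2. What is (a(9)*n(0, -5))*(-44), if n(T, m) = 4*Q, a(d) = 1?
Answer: 4400/3 ≈ 1466.7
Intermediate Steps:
Q = -25/3 (Q = -9 + (⅓)*2 = -9 + ⅔ = -25/3 ≈ -8.3333)
n(T, m) = -100/3 (n(T, m) = 4*(-25/3) = -100/3)
(a(9)*n(0, -5))*(-44) = (1*(-100/3))*(-44) = -100/3*(-44) = 4400/3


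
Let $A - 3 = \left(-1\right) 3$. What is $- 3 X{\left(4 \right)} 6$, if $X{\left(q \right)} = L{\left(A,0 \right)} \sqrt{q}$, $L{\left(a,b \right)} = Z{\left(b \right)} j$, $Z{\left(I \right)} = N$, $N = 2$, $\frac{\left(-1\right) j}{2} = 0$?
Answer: $0$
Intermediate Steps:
$j = 0$ ($j = \left(-2\right) 0 = 0$)
$Z{\left(I \right)} = 2$
$A = 0$ ($A = 3 - 3 = 0$)
$L{\left(a,b \right)} = 0$ ($L{\left(a,b \right)} = 2 \cdot 0 = 0$)
$X{\left(q \right)} = 0$ ($X{\left(q \right)} = 0 \sqrt{q} = 0$)
$- 3 X{\left(4 \right)} 6 = \left(-3\right) 0 \cdot 6 = 0 \cdot 6 = 0$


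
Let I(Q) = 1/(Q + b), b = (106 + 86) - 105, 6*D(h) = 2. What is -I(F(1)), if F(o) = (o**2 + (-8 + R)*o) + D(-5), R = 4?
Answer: -3/253 ≈ -0.011858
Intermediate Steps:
D(h) = 1/3 (D(h) = (1/6)*2 = 1/3)
F(o) = 1/3 + o**2 - 4*o (F(o) = (o**2 + (-8 + 4)*o) + 1/3 = (o**2 - 4*o) + 1/3 = 1/3 + o**2 - 4*o)
b = 87 (b = 192 - 105 = 87)
I(Q) = 1/(87 + Q) (I(Q) = 1/(Q + 87) = 1/(87 + Q))
-I(F(1)) = -1/(87 + (1/3 + 1**2 - 4*1)) = -1/(87 + (1/3 + 1 - 4)) = -1/(87 - 8/3) = -1/253/3 = -1*3/253 = -3/253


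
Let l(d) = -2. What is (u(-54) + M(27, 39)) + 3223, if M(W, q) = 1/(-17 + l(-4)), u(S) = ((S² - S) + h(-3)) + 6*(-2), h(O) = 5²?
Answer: 117913/19 ≈ 6205.9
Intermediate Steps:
h(O) = 25
u(S) = 13 + S² - S (u(S) = ((S² - S) + 25) + 6*(-2) = (25 + S² - S) - 12 = 13 + S² - S)
M(W, q) = -1/19 (M(W, q) = 1/(-17 - 2) = 1/(-19) = -1/19)
(u(-54) + M(27, 39)) + 3223 = ((13 + (-54)² - 1*(-54)) - 1/19) + 3223 = ((13 + 2916 + 54) - 1/19) + 3223 = (2983 - 1/19) + 3223 = 56676/19 + 3223 = 117913/19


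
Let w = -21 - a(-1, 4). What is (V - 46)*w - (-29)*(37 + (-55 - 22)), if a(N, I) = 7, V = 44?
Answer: -1104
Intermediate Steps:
w = -28 (w = -21 - 1*7 = -21 - 7 = -28)
(V - 46)*w - (-29)*(37 + (-55 - 22)) = (44 - 46)*(-28) - (-29)*(37 + (-55 - 22)) = -2*(-28) - (-29)*(37 - 77) = 56 - (-29)*(-40) = 56 - 1*1160 = 56 - 1160 = -1104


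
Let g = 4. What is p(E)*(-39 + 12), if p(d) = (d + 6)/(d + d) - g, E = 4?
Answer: 297/4 ≈ 74.250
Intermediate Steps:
p(d) = -4 + (6 + d)/(2*d) (p(d) = (d + 6)/(d + d) - 1*4 = (6 + d)/((2*d)) - 4 = (6 + d)*(1/(2*d)) - 4 = (6 + d)/(2*d) - 4 = -4 + (6 + d)/(2*d))
p(E)*(-39 + 12) = (-7/2 + 3/4)*(-39 + 12) = (-7/2 + 3*(¼))*(-27) = (-7/2 + ¾)*(-27) = -11/4*(-27) = 297/4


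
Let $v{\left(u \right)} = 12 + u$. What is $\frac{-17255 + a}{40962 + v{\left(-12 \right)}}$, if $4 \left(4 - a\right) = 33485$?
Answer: $- \frac{34163}{54616} \approx -0.62551$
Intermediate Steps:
$a = - \frac{33469}{4}$ ($a = 4 - \frac{33485}{4} = - \frac{33469}{4} \approx -8367.3$)
$\frac{-17255 + a}{40962 + v{\left(-12 \right)}} = \frac{-17255 - \frac{33469}{4}}{40962 + \left(12 - 12\right)} = - \frac{102489}{4 \left(40962 + 0\right)} = - \frac{102489}{4 \cdot 40962} = \left(- \frac{102489}{4}\right) \frac{1}{40962} = - \frac{34163}{54616}$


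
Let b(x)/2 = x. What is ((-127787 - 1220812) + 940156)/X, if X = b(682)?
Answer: -408443/1364 ≈ -299.44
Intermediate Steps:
b(x) = 2*x
X = 1364 (X = 2*682 = 1364)
((-127787 - 1220812) + 940156)/X = ((-127787 - 1220812) + 940156)/1364 = (-1348599 + 940156)*(1/1364) = -408443*1/1364 = -408443/1364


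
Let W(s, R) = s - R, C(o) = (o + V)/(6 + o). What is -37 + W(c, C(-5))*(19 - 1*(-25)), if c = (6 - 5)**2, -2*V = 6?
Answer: 359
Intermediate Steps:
V = -3 (V = -1/2*6 = -3)
C(o) = (-3 + o)/(6 + o) (C(o) = (o - 3)/(6 + o) = (-3 + o)/(6 + o))
c = 1 (c = 1**2 = 1)
-37 + W(c, C(-5))*(19 - 1*(-25)) = -37 + (1 - (-3 - 5)/(6 - 5))*(19 - 1*(-25)) = -37 + (1 - (-8)/1)*(19 + 25) = -37 + (1 - (-8))*44 = -37 + (1 - 1*(-8))*44 = -37 + (1 + 8)*44 = -37 + 9*44 = -37 + 396 = 359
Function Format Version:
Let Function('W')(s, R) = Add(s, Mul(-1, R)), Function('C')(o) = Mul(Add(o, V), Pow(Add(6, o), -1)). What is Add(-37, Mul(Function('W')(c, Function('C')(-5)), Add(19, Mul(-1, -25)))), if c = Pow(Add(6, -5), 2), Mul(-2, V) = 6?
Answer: 359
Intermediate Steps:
V = -3 (V = Mul(Rational(-1, 2), 6) = -3)
Function('C')(o) = Mul(Pow(Add(6, o), -1), Add(-3, o)) (Function('C')(o) = Mul(Add(o, -3), Pow(Add(6, o), -1)) = Mul(Add(-3, o), Pow(Add(6, o), -1)) = Mul(Pow(Add(6, o), -1), Add(-3, o)))
c = 1 (c = Pow(1, 2) = 1)
Add(-37, Mul(Function('W')(c, Function('C')(-5)), Add(19, Mul(-1, -25)))) = Add(-37, Mul(Add(1, Mul(-1, Mul(Pow(Add(6, -5), -1), Add(-3, -5)))), Add(19, Mul(-1, -25)))) = Add(-37, Mul(Add(1, Mul(-1, Mul(Pow(1, -1), -8))), Add(19, 25))) = Add(-37, Mul(Add(1, Mul(-1, Mul(1, -8))), 44)) = Add(-37, Mul(Add(1, Mul(-1, -8)), 44)) = Add(-37, Mul(Add(1, 8), 44)) = Add(-37, Mul(9, 44)) = Add(-37, 396) = 359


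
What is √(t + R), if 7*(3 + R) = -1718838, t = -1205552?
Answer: I*√71104061/7 ≈ 1204.6*I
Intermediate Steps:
R = -1718859/7 (R = -3 + (⅐)*(-1718838) = -3 - 1718838/7 = -1718859/7 ≈ -2.4555e+5)
√(t + R) = √(-1205552 - 1718859/7) = √(-10157723/7) = I*√71104061/7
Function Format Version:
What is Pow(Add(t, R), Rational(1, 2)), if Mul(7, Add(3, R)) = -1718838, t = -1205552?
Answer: Mul(Rational(1, 7), I, Pow(71104061, Rational(1, 2))) ≈ Mul(1204.6, I)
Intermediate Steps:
R = Rational(-1718859, 7) (R = Add(-3, Mul(Rational(1, 7), -1718838)) = Add(-3, Rational(-1718838, 7)) = Rational(-1718859, 7) ≈ -2.4555e+5)
Pow(Add(t, R), Rational(1, 2)) = Pow(Add(-1205552, Rational(-1718859, 7)), Rational(1, 2)) = Pow(Rational(-10157723, 7), Rational(1, 2)) = Mul(Rational(1, 7), I, Pow(71104061, Rational(1, 2)))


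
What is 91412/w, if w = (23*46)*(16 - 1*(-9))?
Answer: 45706/13225 ≈ 3.4560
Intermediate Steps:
w = 26450 (w = 1058*(16 + 9) = 1058*25 = 26450)
91412/w = 91412/26450 = 91412*(1/26450) = 45706/13225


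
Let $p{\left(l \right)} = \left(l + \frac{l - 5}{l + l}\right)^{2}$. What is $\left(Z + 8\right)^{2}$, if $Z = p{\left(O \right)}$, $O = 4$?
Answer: $\frac{2169729}{4096} \approx 529.72$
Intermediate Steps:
$p{\left(l \right)} = \left(l + \frac{-5 + l}{2 l}\right)^{2}$
$Z = \frac{961}{64}$ ($Z = \frac{\left(-5 + 4 + 2 \cdot 4^{2}\right)^{2}}{4 \cdot 16} = \frac{1}{4} \cdot \frac{1}{16} \left(-5 + 4 + 2 \cdot 16\right)^{2} = \frac{1}{4} \cdot \frac{1}{16} \left(-5 + 4 + 32\right)^{2} = \frac{1}{4} \cdot \frac{1}{16} \cdot 31^{2} = \frac{1}{4} \cdot \frac{1}{16} \cdot 961 = \frac{961}{64} \approx 15.016$)
$\left(Z + 8\right)^{2} = \left(\frac{961}{64} + 8\right)^{2} = \left(\frac{1473}{64}\right)^{2} = \frac{2169729}{4096}$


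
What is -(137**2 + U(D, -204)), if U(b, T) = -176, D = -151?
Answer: -18593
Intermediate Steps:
-(137**2 + U(D, -204)) = -(137**2 - 176) = -(18769 - 176) = -1*18593 = -18593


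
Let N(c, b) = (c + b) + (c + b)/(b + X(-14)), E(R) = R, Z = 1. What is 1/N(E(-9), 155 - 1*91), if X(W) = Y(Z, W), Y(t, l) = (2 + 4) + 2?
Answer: 72/4015 ≈ 0.017933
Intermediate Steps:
Y(t, l) = 8 (Y(t, l) = 6 + 2 = 8)
X(W) = 8
N(c, b) = b + c + (b + c)/(8 + b) (N(c, b) = (c + b) + (c + b)/(b + 8) = (b + c) + (b + c)/(8 + b) = b + c + (b + c)/(8 + b))
1/N(E(-9), 155 - 1*91) = 1/(((155 - 1*91)² + 9*(155 - 1*91) + 9*(-9) + (155 - 1*91)*(-9))/(8 + (155 - 1*91))) = 1/(((155 - 91)² + 9*(155 - 91) - 81 + (155 - 91)*(-9))/(8 + (155 - 91))) = 1/((64² + 9*64 - 81 + 64*(-9))/(8 + 64)) = 1/((4096 + 576 - 81 - 576)/72) = 1/((1/72)*4015) = 1/(4015/72) = 72/4015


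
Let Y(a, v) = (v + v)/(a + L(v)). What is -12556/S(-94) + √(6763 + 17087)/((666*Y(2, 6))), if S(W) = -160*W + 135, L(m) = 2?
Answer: -12556/15175 + 5*√106/666 ≈ -0.75012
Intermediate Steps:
Y(a, v) = 2*v/(2 + a) (Y(a, v) = (v + v)/(a + 2) = (2*v)/(2 + a) = 2*v/(2 + a))
S(W) = 135 - 160*W
-12556/S(-94) + √(6763 + 17087)/((666*Y(2, 6))) = -12556/(135 - 160*(-94)) + √(6763 + 17087)/((666*(2*6/(2 + 2)))) = -12556/(135 + 15040) + √23850/((666*(2*6/4))) = -12556/15175 + (15*√106)/((666*(2*6*(¼)))) = -12556*1/15175 + (15*√106)/((666*3)) = -12556/15175 + (15*√106)/1998 = -12556/15175 + (15*√106)*(1/1998) = -12556/15175 + 5*√106/666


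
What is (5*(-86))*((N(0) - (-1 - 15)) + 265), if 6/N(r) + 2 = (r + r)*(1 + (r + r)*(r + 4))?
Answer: -119540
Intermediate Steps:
N(r) = 6/(-2 + 2*r*(1 + 2*r*(4 + r))) (N(r) = 6/(-2 + (r + r)*(1 + (r + r)*(r + 4))) = 6/(-2 + (2*r)*(1 + (2*r)*(4 + r))) = 6/(-2 + (2*r)*(1 + 2*r*(4 + r))) = 6/(-2 + 2*r*(1 + 2*r*(4 + r))))
(5*(-86))*((N(0) - (-1 - 15)) + 265) = (5*(-86))*((3/(-1 + 0 + 2*0³ + 8*0²) - (-1 - 15)) + 265) = -430*((3/(-1 + 0 + 2*0 + 8*0) - 1*(-16)) + 265) = -430*((3/(-1 + 0 + 0 + 0) + 16) + 265) = -430*((3/(-1) + 16) + 265) = -430*((3*(-1) + 16) + 265) = -430*((-3 + 16) + 265) = -430*(13 + 265) = -430*278 = -119540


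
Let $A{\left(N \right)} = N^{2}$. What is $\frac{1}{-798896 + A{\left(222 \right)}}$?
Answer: $- \frac{1}{749612} \approx -1.334 \cdot 10^{-6}$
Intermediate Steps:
$\frac{1}{-798896 + A{\left(222 \right)}} = \frac{1}{-798896 + 222^{2}} = \frac{1}{-798896 + 49284} = \frac{1}{-749612} = - \frac{1}{749612}$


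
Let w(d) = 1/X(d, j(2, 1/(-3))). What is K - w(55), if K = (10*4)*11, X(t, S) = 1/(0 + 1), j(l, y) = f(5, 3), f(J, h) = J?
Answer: 439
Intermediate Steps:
j(l, y) = 5
X(t, S) = 1 (X(t, S) = 1/1 = 1)
w(d) = 1 (w(d) = 1/1 = 1)
K = 440 (K = 40*11 = 440)
K - w(55) = 440 - 1*1 = 440 - 1 = 439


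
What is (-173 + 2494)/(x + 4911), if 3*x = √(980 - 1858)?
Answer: 102585879/217062167 - 6963*I*√878/217062167 ≈ 0.47261 - 0.00095052*I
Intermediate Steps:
x = I*√878/3 (x = √(980 - 1858)/3 = √(-878)/3 = (I*√878)/3 = I*√878/3 ≈ 9.877*I)
(-173 + 2494)/(x + 4911) = (-173 + 2494)/(I*√878/3 + 4911) = 2321/(4911 + I*√878/3)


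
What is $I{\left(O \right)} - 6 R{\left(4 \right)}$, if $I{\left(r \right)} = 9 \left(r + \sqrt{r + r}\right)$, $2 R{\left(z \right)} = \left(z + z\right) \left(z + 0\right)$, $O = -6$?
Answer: $-150 + 18 i \sqrt{3} \approx -150.0 + 31.177 i$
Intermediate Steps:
$R{\left(z \right)} = z^{2}$ ($R{\left(z \right)} = \frac{\left(z + z\right) \left(z + 0\right)}{2} = \frac{2 z z}{2} = \frac{2 z^{2}}{2} = z^{2}$)
$I{\left(r \right)} = 9 r + 9 \sqrt{2} \sqrt{r}$ ($I{\left(r \right)} = 9 \left(r + \sqrt{2 r}\right) = 9 \left(r + \sqrt{2} \sqrt{r}\right) = 9 r + 9 \sqrt{2} \sqrt{r}$)
$I{\left(O \right)} - 6 R{\left(4 \right)} = \left(9 \left(-6\right) + 9 \sqrt{2} \sqrt{-6}\right) - 6 \cdot 4^{2} = \left(-54 + 9 \sqrt{2} i \sqrt{6}\right) - 96 = \left(-54 + 18 i \sqrt{3}\right) - 96 = -150 + 18 i \sqrt{3}$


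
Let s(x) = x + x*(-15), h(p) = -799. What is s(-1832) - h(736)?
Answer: 26447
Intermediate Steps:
s(x) = -14*x (s(x) = x - 15*x = -14*x)
s(-1832) - h(736) = -14*(-1832) - 1*(-799) = 25648 + 799 = 26447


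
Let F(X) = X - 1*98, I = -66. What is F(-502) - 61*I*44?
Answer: 176544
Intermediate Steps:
F(X) = -98 + X (F(X) = X - 98 = -98 + X)
F(-502) - 61*I*44 = (-98 - 502) - 61*(-66)*44 = -600 + 4026*44 = -600 + 177144 = 176544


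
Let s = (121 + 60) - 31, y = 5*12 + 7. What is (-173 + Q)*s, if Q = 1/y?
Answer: -1738500/67 ≈ -25948.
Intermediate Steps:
y = 67 (y = 60 + 7 = 67)
Q = 1/67 ≈ 0.014925
s = 150 (s = 181 - 31 = 150)
(-173 + Q)*s = (-173 + 1/67)*150 = -11590/67*150 = -1738500/67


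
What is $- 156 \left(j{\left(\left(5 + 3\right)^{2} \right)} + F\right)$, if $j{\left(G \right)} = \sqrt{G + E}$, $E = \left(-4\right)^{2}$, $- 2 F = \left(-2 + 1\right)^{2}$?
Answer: $78 - 624 \sqrt{5} \approx -1317.3$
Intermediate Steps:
$F = - \frac{1}{2}$ ($F = - \frac{\left(-2 + 1\right)^{2}}{2} = - \frac{\left(-1\right)^{2}}{2} = \left(- \frac{1}{2}\right) 1 = - \frac{1}{2} \approx -0.5$)
$E = 16$
$j{\left(G \right)} = \sqrt{16 + G}$ ($j{\left(G \right)} = \sqrt{G + 16} = \sqrt{16 + G}$)
$- 156 \left(j{\left(\left(5 + 3\right)^{2} \right)} + F\right) = - 156 \left(\sqrt{16 + \left(5 + 3\right)^{2}} - \frac{1}{2}\right) = - 156 \left(\sqrt{16 + 8^{2}} - \frac{1}{2}\right) = - 156 \left(\sqrt{16 + 64} - \frac{1}{2}\right) = - 156 \left(\sqrt{80} - \frac{1}{2}\right) = - 156 \left(4 \sqrt{5} - \frac{1}{2}\right) = - 156 \left(- \frac{1}{2} + 4 \sqrt{5}\right) = 78 - 624 \sqrt{5}$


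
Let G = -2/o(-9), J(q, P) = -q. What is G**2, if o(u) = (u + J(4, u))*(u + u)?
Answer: 1/13689 ≈ 7.3051e-5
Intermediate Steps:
o(u) = 2*u*(-4 + u) (o(u) = (u - 1*4)*(u + u) = (u - 4)*(2*u) = (-4 + u)*(2*u) = 2*u*(-4 + u))
G = -1/117 (G = -2*(-1/(18*(-4 - 9))) = -2/(2*(-9)*(-13)) = -2/234 = -2*1/234 = -1/117 ≈ -0.0085470)
G**2 = (-1/117)**2 = 1/13689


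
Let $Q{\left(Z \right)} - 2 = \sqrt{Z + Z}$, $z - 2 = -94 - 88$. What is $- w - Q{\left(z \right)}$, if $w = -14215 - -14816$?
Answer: $-603 - 6 i \sqrt{10} \approx -603.0 - 18.974 i$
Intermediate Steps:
$w = 601$ ($w = -14215 + 14816 = 601$)
$z = -180$ ($z = 2 - 182 = -180$)
$Q{\left(Z \right)} = 2 + \sqrt{2} \sqrt{Z}$ ($Q{\left(Z \right)} = 2 + \sqrt{Z + Z} = 2 + \sqrt{2 Z} = 2 + \sqrt{2} \sqrt{Z}$)
$- w - Q{\left(z \right)} = \left(-1\right) 601 - \left(2 + \sqrt{2} \sqrt{-180}\right) = -601 - \left(2 + \sqrt{2} \cdot 6 i \sqrt{5}\right) = -601 - \left(2 + 6 i \sqrt{10}\right) = -603 - 6 i \sqrt{10}$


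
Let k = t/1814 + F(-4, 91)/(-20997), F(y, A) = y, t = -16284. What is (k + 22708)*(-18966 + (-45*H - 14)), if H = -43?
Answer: -7368323964973370/19044279 ≈ -3.8691e+8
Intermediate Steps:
k = -170953946/19044279 (k = -16284/1814 - 4/(-20997) = -16284*1/1814 - 4*(-1/20997) = -8142/907 + 4/20997 = -170953946/19044279 ≈ -8.9767)
(k + 22708)*(-18966 + (-45*H - 14)) = (-170953946/19044279 + 22708)*(-18966 + (-45*(-43) - 14)) = 432286533586*(-18966 + (1935 - 14))/19044279 = 432286533586*(-18966 + 1921)/19044279 = (432286533586/19044279)*(-17045) = -7368323964973370/19044279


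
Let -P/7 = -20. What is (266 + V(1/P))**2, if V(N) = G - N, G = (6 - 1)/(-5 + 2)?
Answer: 12324774289/176400 ≈ 69868.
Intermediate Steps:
P = 140 (P = -7*(-20) = 140)
G = -5/3 (G = 5/(-3) = 5*(-1/3) = -5/3 ≈ -1.6667)
V(N) = -5/3 - N
(266 + V(1/P))**2 = (266 + (-5/3 - 1/140))**2 = (266 - 703/420)**2 = (111017/420)**2 = 12324774289/176400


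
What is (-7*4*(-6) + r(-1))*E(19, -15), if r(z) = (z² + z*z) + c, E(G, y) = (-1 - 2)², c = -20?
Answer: 1350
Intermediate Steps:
E(G, y) = 9 (E(G, y) = (-3)² = 9)
r(z) = -20 + 2*z² (r(z) = (z² + z*z) - 20 = (z² + z²) - 20 = 2*z² - 20 = -20 + 2*z²)
(-7*4*(-6) + r(-1))*E(19, -15) = (-7*4*(-6) + (-20 + 2*(-1)²))*9 = (-28*(-6) + (-20 + 2*1))*9 = (168 + (-20 + 2))*9 = (168 - 18)*9 = 150*9 = 1350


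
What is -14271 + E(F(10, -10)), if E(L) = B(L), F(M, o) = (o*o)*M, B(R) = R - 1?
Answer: -13272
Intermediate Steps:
B(R) = -1 + R
F(M, o) = M*o**2 (F(M, o) = o**2*M = M*o**2)
E(L) = -1 + L
-14271 + E(F(10, -10)) = -14271 + (-1 + 10*(-10)**2) = -14271 + (-1 + 10*100) = -14271 + (-1 + 1000) = -14271 + 999 = -13272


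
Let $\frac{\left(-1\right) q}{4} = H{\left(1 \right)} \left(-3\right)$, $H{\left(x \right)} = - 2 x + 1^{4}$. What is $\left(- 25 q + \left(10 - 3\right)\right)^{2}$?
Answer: $94249$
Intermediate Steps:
$H{\left(x \right)} = 1 - 2 x$ ($H{\left(x \right)} = - 2 x + 1 = 1 - 2 x$)
$q = -12$ ($q = - 4 \left(1 - 2\right) \left(-3\right) = - 4 \left(\left(-1\right) \left(-3\right)\right) = \left(-4\right) 3 = -12$)
$\left(- 25 q + \left(10 - 3\right)\right)^{2} = \left(\left(-25\right) \left(-12\right) + \left(10 - 3\right)\right)^{2} = \left(300 + 7\right)^{2} = 307^{2} = 94249$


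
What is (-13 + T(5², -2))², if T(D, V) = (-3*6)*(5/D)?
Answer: 6889/25 ≈ 275.56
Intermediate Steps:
T(D, V) = -90/D
(-13 + T(5², -2))² = (-13 - 90/(5²))² = (-13 - 90/25)² = (-13 - 90*1/25)² = (-13 - 18/5)² = (-83/5)² = 6889/25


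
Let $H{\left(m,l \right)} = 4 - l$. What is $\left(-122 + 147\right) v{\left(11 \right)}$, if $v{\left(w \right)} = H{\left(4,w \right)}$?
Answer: $-175$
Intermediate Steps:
$v{\left(w \right)} = 4 - w$
$\left(-122 + 147\right) v{\left(11 \right)} = \left(-122 + 147\right) \left(4 - 11\right) = 25 \left(4 - 11\right) = 25 \left(-7\right) = -175$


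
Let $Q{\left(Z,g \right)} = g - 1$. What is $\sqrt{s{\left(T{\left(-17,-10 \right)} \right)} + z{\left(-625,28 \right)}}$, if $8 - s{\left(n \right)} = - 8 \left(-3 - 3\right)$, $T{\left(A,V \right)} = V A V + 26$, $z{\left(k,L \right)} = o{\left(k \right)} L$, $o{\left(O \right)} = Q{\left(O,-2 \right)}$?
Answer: $2 i \sqrt{31} \approx 11.136 i$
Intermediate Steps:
$Q{\left(Z,g \right)} = -1 + g$
$o{\left(O \right)} = -3$ ($o{\left(O \right)} = -1 - 2 = -3$)
$z{\left(k,L \right)} = - 3 L$
$T{\left(A,V \right)} = 26 + A V^{2}$ ($T{\left(A,V \right)} = A V V + 26 = A V^{2} + 26 = 26 + A V^{2}$)
$s{\left(n \right)} = -40$ ($s{\left(n \right)} = 8 - - 8 \left(-3 - 3\right) = 8 - \left(-8\right) \left(-6\right) = 8 - 48 = -40$)
$\sqrt{s{\left(T{\left(-17,-10 \right)} \right)} + z{\left(-625,28 \right)}} = \sqrt{-40 - 84} = \sqrt{-124} = 2 i \sqrt{31}$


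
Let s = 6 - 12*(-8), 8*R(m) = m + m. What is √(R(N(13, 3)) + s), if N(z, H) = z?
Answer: √421/2 ≈ 10.259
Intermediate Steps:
R(m) = m/4 (R(m) = (m + m)/8 = (2*m)/8 = m/4)
s = 102 (s = 6 + 96 = 102)
√(R(N(13, 3)) + s) = √((¼)*13 + 102) = √(13/4 + 102) = √(421/4) = √421/2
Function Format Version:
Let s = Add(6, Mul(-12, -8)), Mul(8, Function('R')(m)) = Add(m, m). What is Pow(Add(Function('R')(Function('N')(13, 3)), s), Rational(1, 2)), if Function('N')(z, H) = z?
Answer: Mul(Rational(1, 2), Pow(421, Rational(1, 2))) ≈ 10.259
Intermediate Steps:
Function('R')(m) = Mul(Rational(1, 4), m) (Function('R')(m) = Mul(Rational(1, 8), Add(m, m)) = Mul(Rational(1, 8), Mul(2, m)) = Mul(Rational(1, 4), m))
s = 102 (s = Add(6, 96) = 102)
Pow(Add(Function('R')(Function('N')(13, 3)), s), Rational(1, 2)) = Pow(Add(Mul(Rational(1, 4), 13), 102), Rational(1, 2)) = Pow(Add(Rational(13, 4), 102), Rational(1, 2)) = Pow(Rational(421, 4), Rational(1, 2)) = Mul(Rational(1, 2), Pow(421, Rational(1, 2)))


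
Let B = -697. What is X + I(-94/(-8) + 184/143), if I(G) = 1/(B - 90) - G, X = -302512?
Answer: -136185881199/450164 ≈ -3.0253e+5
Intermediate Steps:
I(G) = -1/787 - G (I(G) = 1/(-697 - 90) - G = 1/(-787) - G = -1/787 - G)
X + I(-94/(-8) + 184/143) = -302512 + (-1/787 - (-94/(-8) + 184/143)) = -302512 + (-1/787 - (-94*(-1/8) + 184*(1/143))) = -302512 + (-1/787 - (47/4 + 184/143)) = -302512 + (-1/787 - 1*7457/572) = -302512 + (-1/787 - 7457/572) = -302512 - 5869231/450164 = -136185881199/450164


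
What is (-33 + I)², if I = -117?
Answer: 22500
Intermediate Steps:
(-33 + I)² = (-33 - 117)² = (-150)² = 22500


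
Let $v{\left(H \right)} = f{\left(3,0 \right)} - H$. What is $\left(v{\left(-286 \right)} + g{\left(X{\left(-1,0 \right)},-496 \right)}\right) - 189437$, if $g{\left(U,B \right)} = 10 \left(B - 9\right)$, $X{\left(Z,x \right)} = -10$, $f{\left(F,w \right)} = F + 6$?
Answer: $-194192$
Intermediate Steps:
$f{\left(F,w \right)} = 6 + F$
$v{\left(H \right)} = 9 - H$ ($v{\left(H \right)} = \left(6 + 3\right) - H = 9 - H$)
$g{\left(U,B \right)} = -90 + 10 B$ ($g{\left(U,B \right)} = 10 \left(-9 + B\right) = -90 + 10 B$)
$\left(v{\left(-286 \right)} + g{\left(X{\left(-1,0 \right)},-496 \right)}\right) - 189437 = \left(\left(9 - -286\right) + \left(-90 + 10 \left(-496\right)\right)\right) - 189437 = \left(\left(9 + 286\right) - 5050\right) - 189437 = \left(295 - 5050\right) - 189437 = -4755 - 189437 = -194192$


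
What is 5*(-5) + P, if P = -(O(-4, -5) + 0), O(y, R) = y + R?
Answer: -16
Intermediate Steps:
O(y, R) = R + y
P = 9 (P = -((-5 - 4) + 0) = -(-9 + 0) = -1*(-9) = 9)
5*(-5) + P = 5*(-5) + 9 = -25 + 9 = -16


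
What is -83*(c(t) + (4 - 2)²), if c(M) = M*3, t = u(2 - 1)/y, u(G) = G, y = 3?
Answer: -415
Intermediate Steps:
t = ⅓ (t = (2 - 1)/3 = 1*(⅓) = ⅓ ≈ 0.33333)
c(M) = 3*M
-83*(c(t) + (4 - 2)²) = -83*(3*(⅓) + (4 - 2)²) = -83*(1 + 2²) = -83*(1 + 4) = -83*5 = -415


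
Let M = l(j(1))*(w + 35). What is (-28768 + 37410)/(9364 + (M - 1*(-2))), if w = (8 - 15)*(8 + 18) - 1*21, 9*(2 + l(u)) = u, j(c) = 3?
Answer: 4321/4823 ≈ 0.89592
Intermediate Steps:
l(u) = -2 + u/9
w = -203 (w = -7*26 - 21 = -182 - 21 = -203)
M = 280 (M = (-2 + (1/9)*3)*(-203 + 35) = (-2 + 1/3)*(-168) = -5/3*(-168) = 280)
(-28768 + 37410)/(9364 + (M - 1*(-2))) = (-28768 + 37410)/(9364 + (280 - 1*(-2))) = 8642/(9364 + (280 + 2)) = 8642/(9364 + 282) = 8642/9646 = 8642*(1/9646) = 4321/4823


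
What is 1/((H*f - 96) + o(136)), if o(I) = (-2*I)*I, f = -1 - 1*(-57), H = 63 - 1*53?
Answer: -1/36528 ≈ -2.7376e-5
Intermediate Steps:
H = 10 (H = 63 - 53 = 10)
f = 56 (f = -1 + 57 = 56)
o(I) = -2*I²
1/((H*f - 96) + o(136)) = 1/((10*56 - 96) - 2*136²) = 1/((560 - 96) - 2*18496) = 1/(464 - 36992) = 1/(-36528) = -1/36528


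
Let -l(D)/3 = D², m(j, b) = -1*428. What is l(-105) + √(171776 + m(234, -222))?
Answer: -33075 + 2*√42837 ≈ -32661.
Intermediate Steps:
m(j, b) = -428
l(D) = -3*D²
l(-105) + √(171776 + m(234, -222)) = -3*(-105)² + √(171776 - 428) = -3*11025 + √171348 = -33075 + 2*√42837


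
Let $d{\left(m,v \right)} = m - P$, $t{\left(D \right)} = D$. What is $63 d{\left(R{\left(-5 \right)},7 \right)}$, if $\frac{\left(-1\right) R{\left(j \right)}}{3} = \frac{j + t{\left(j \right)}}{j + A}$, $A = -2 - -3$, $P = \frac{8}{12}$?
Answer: $- \frac{1029}{2} \approx -514.5$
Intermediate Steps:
$P = \frac{2}{3}$ ($P = 8 \cdot \frac{1}{12} = \frac{2}{3} \approx 0.66667$)
$A = 1$ ($A = -2 + 3 = 1$)
$R{\left(j \right)} = - \frac{6 j}{1 + j}$ ($R{\left(j \right)} = - 3 \frac{j + j}{j + 1} = - 3 \frac{2 j}{1 + j} = - \frac{6 j}{1 + j}$)
$d{\left(m,v \right)} = - \frac{2}{3} + m$ ($d{\left(m,v \right)} = m - \frac{2}{3} = - \frac{2}{3} + m$)
$63 d{\left(R{\left(-5 \right)},7 \right)} = 63 \left(- \frac{2}{3} - - \frac{30}{1 - 5}\right) = 63 \left(- \frac{2}{3} - - \frac{30}{-4}\right) = 63 \left(- \frac{2}{3} - \left(-30\right) \left(- \frac{1}{4}\right)\right) = 63 \left(- \frac{2}{3} - \frac{15}{2}\right) = 63 \left(- \frac{49}{6}\right) = - \frac{1029}{2}$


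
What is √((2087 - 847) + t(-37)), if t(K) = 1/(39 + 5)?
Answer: √600171/22 ≈ 35.214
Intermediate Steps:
t(K) = 1/44
√((2087 - 847) + t(-37)) = √((2087 - 847) + 1/44) = √(1240 + 1/44) = √(54561/44) = √600171/22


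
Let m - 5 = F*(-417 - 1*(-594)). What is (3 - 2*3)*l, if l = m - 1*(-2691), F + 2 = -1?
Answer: -6495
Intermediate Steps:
F = -3 (F = -2 - 1 = -3)
m = -526 (m = 5 - 3*(-417 - 1*(-594)) = 5 - 3*(-417 + 594) = 5 - 3*177 = 5 - 531 = -526)
l = 2165 (l = -526 - 1*(-2691) = -526 + 2691 = 2165)
(3 - 2*3)*l = (3 - 2*3)*2165 = (3 - 6)*2165 = -3*2165 = -6495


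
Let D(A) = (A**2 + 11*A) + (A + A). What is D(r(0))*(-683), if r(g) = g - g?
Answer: 0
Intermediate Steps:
r(g) = 0
D(A) = A**2 + 13*A (D(A) = (A**2 + 11*A) + 2*A = A**2 + 13*A)
D(r(0))*(-683) = (0*(13 + 0))*(-683) = (0*13)*(-683) = 0*(-683) = 0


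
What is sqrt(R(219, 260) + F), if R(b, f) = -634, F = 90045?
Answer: sqrt(89411) ≈ 299.02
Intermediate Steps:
sqrt(R(219, 260) + F) = sqrt(-634 + 90045) = sqrt(89411)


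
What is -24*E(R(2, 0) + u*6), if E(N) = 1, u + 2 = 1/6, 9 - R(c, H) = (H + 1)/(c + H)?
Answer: -24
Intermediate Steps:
R(c, H) = 9 - (1 + H)/(H + c) (R(c, H) = 9 - (H + 1)/(c + H) = 9 - (1 + H)/(H + c))
u = -11/6 (u = -2 + 1/6 = -2 + ⅙ = -11/6 ≈ -1.8333)
-24*E(R(2, 0) + u*6) = -24*1 = -24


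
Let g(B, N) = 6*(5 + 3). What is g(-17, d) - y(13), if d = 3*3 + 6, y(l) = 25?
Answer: 23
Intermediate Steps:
d = 15 (d = 9 + 6 = 15)
g(B, N) = 48 (g(B, N) = 6*8 = 48)
g(-17, d) - y(13) = 48 - 1*25 = 48 - 25 = 23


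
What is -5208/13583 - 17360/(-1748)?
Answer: 56674324/5935771 ≈ 9.5479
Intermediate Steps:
-5208/13583 - 17360/(-1748) = -5208*1/13583 - 17360*(-1/1748) = -5208/13583 + 4340/437 = 56674324/5935771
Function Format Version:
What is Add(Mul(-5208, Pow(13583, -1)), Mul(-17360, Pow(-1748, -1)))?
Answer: Rational(56674324, 5935771) ≈ 9.5479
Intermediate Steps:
Add(Mul(-5208, Pow(13583, -1)), Mul(-17360, Pow(-1748, -1))) = Add(Mul(-5208, Rational(1, 13583)), Mul(-17360, Rational(-1, 1748))) = Add(Rational(-5208, 13583), Rational(4340, 437)) = Rational(56674324, 5935771)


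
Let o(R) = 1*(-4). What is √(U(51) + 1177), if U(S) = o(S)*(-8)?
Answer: √1209 ≈ 34.771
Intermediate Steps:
o(R) = -4
U(S) = 32 (U(S) = -4*(-8) = 32)
√(U(51) + 1177) = √(32 + 1177) = √1209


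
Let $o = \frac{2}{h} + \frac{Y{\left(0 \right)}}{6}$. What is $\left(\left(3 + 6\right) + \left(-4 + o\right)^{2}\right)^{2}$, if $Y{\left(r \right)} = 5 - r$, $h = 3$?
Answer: $\frac{3721}{16} \approx 232.56$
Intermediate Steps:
$o = \frac{3}{2}$ ($o = \frac{2}{3} + \frac{5 - 0}{6} = 2 \cdot \frac{1}{3} + \left(5 + 0\right) \frac{1}{6} = \frac{2}{3} + 5 \cdot \frac{1}{6} = \frac{2}{3} + \frac{5}{6} = \frac{3}{2} \approx 1.5$)
$\left(\left(3 + 6\right) + \left(-4 + o\right)^{2}\right)^{2} = \left(\left(3 + 6\right) + \left(-4 + \frac{3}{2}\right)^{2}\right)^{2} = \left(9 + \left(- \frac{5}{2}\right)^{2}\right)^{2} = \left(9 + \frac{25}{4}\right)^{2} = \left(\frac{61}{4}\right)^{2} = \frac{3721}{16}$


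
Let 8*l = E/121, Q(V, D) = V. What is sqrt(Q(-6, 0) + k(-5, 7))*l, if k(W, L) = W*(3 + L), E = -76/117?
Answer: -19*I*sqrt(14)/14157 ≈ -0.0050216*I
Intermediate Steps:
E = -76/117 (E = -76*1/117 = -76/117 ≈ -0.64957)
l = -19/28314 (l = (-76/117/121)/8 = (-76/117*1/121)/8 = (1/8)*(-76/14157) = -19/28314 ≈ -0.00067105)
sqrt(Q(-6, 0) + k(-5, 7))*l = sqrt(-6 - 5*(3 + 7))*(-19/28314) = sqrt(-6 - 5*10)*(-19/28314) = sqrt(-6 - 50)*(-19/28314) = sqrt(-56)*(-19/28314) = (2*I*sqrt(14))*(-19/28314) = -19*I*sqrt(14)/14157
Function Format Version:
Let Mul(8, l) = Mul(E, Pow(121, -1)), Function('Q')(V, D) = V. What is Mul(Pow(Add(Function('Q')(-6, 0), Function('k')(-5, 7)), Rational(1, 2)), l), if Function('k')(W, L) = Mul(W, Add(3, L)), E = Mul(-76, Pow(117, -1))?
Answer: Mul(Rational(-19, 14157), I, Pow(14, Rational(1, 2))) ≈ Mul(-0.0050216, I)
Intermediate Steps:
E = Rational(-76, 117) (E = Mul(-76, Rational(1, 117)) = Rational(-76, 117) ≈ -0.64957)
l = Rational(-19, 28314) (l = Mul(Rational(1, 8), Mul(Rational(-76, 117), Pow(121, -1))) = Mul(Rational(1, 8), Mul(Rational(-76, 117), Rational(1, 121))) = Mul(Rational(1, 8), Rational(-76, 14157)) = Rational(-19, 28314) ≈ -0.00067105)
Mul(Pow(Add(Function('Q')(-6, 0), Function('k')(-5, 7)), Rational(1, 2)), l) = Mul(Pow(Add(-6, Mul(-5, Add(3, 7))), Rational(1, 2)), Rational(-19, 28314)) = Mul(Pow(Add(-6, Mul(-5, 10)), Rational(1, 2)), Rational(-19, 28314)) = Mul(Pow(Add(-6, -50), Rational(1, 2)), Rational(-19, 28314)) = Mul(Pow(-56, Rational(1, 2)), Rational(-19, 28314)) = Mul(Mul(2, I, Pow(14, Rational(1, 2))), Rational(-19, 28314)) = Mul(Rational(-19, 14157), I, Pow(14, Rational(1, 2)))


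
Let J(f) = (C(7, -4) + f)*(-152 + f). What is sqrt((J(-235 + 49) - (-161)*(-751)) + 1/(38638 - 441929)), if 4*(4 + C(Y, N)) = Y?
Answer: I*sqrt(37266535099550694)/806582 ≈ 239.34*I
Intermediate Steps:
C(Y, N) = -4 + Y/4
J(f) = (-152 + f)*(-9/4 + f) (J(f) = ((-4 + (1/4)*7) + f)*(-152 + f) = ((-4 + 7/4) + f)*(-152 + f) = (-9/4 + f)*(-152 + f) = (-152 + f)*(-9/4 + f))
sqrt((J(-235 + 49) - (-161)*(-751)) + 1/(38638 - 441929)) = sqrt(((342 + (-235 + 49)**2 - 617*(-235 + 49)/4) - (-161)*(-751)) + 1/(38638 - 441929)) = sqrt(((342 + (-186)**2 - 617/4*(-186)) - 1*120911) + 1/(-403291)) = sqrt(((342 + 34596 + 57381/2) - 120911) - 1/403291) = sqrt((127257/2 - 120911) - 1/403291) = sqrt(-114565/2 - 1/403291) = sqrt(-46203033417/806582) = I*sqrt(37266535099550694)/806582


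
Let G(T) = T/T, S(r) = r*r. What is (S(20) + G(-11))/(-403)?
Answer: -401/403 ≈ -0.99504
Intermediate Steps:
S(r) = r**2
G(T) = 1
(S(20) + G(-11))/(-403) = (20**2 + 1)/(-403) = (400 + 1)*(-1/403) = 401*(-1/403) = -401/403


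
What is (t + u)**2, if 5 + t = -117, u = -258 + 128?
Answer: 63504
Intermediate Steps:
u = -130
t = -122 (t = -5 - 117 = -122)
(t + u)**2 = (-122 - 130)**2 = (-252)**2 = 63504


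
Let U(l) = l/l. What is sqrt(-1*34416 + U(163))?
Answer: I*sqrt(34415) ≈ 185.51*I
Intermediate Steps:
U(l) = 1
sqrt(-1*34416 + U(163)) = sqrt(-1*34416 + 1) = sqrt(-34416 + 1) = sqrt(-34415) = I*sqrt(34415)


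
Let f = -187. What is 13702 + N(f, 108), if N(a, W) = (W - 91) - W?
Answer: 13611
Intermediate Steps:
N(a, W) = -91 (N(a, W) = (-91 + W) - W = -91)
13702 + N(f, 108) = 13702 - 91 = 13611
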